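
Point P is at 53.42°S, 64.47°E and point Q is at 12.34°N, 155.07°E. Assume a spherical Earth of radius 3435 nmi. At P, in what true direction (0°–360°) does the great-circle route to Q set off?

83.0°

θ = atan2( sin Δλ·cos φ₂ ,  cos φ₁ sin φ₂ − sin φ₁ cos φ₂ cos Δλ )
  = atan2(+0.9768, +0.1191) = 83.05°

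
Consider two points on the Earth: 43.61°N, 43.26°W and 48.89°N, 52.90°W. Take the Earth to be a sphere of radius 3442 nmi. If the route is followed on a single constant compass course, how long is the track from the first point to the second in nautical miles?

Rhumb course C = atan2(Δλ, Δψ) with Δψ = ln[tan(π/4+φ₂/2)/tan(π/4+φ₁/2)] = +0.1334, Δλ = -0.1682 → C = 308.41°
d = R·|Δφ| / |cos C| = 3442·0.09215 / 0.62132 = 511 nmi

511 nmi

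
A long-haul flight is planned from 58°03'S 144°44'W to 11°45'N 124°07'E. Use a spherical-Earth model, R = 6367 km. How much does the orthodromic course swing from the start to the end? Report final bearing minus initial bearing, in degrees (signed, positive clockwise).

At departure: θ₁ = atan2(sin Δλ cos φ₂, cos φ₁ sin φ₂ − sin φ₁ cos φ₂ cos Δλ) = 275.32°
At arrival: θ₂ = atan2(sin Δλ cos φ₁, −cos φ₂ sin φ₁ + sin φ₂ cos φ₁ cos Δλ) = 327.44°
Δθ = θ₂ − θ₁ = +52.1°

+52.1°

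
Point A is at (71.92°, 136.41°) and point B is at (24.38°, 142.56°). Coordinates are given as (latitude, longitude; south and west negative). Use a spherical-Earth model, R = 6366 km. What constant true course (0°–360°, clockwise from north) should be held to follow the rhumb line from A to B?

Δψ = ln[tan(π/4+φ₂/2)/tan(π/4+φ₁/2)] = -1.3993
Δλ = +0.1073 rad (taken the short way round)
course = atan2(Δλ, Δψ) = 175.61°

175.6°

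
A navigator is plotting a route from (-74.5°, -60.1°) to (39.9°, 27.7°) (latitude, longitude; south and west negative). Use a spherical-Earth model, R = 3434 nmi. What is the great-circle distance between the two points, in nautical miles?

Haversine: a = sin²(Δφ/2)+cos φ₁ cos φ₂ sin²(Δλ/2) = 0.80513;  σ = 2·atan2(√a,√(1−a))
σ = 127.608° → d = Rσ = 3434·2.22717 = 7648 nmi

7648 nmi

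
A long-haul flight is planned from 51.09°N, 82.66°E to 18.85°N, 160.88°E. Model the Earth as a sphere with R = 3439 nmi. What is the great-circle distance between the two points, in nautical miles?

4088 nmi

cos σ = sin φ₁ sin φ₂ + cos φ₁ cos φ₂ cos Δλ
      = sin(51.09°)sin(18.85°) + cos(51.09°)cos(18.85°)cos(78.22°) = 0.3728
σ = 68.114° → d = Rσ = 3439·1.18881 = 4088 nmi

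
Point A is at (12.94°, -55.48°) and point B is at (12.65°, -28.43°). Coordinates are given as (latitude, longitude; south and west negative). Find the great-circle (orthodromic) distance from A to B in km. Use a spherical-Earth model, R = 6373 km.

2933 km

Haversine: a = sin²(Δφ/2)+cos φ₁ cos φ₂ sin²(Δλ/2) = 0.05202;  σ = 2·atan2(√a,√(1−a))
σ = 26.368° → d = Rσ = 6373·0.46020 = 2933 km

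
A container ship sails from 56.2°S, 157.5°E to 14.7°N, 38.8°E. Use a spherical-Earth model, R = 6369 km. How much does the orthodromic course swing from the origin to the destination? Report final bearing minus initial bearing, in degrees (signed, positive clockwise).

+72.6°

Initial bearing θ₁ = atan2(sin Δλ cos φ₂, cos φ₁ sin φ₂ − sin φ₁ cos φ₂ cos Δλ) = 253.90°
Final bearing θ₂ = (initial bearing from the destination back to the start) + 180° = 326.46°
Δθ = θ₂ − θ₁ = +72.6°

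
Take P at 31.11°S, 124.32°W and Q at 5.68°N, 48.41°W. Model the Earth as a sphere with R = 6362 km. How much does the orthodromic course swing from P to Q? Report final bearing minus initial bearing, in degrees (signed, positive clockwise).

At departure: θ₁ = atan2(sin Δλ cos φ₂, cos φ₁ sin φ₂ − sin φ₁ cos φ₂ cos Δλ) = 77.73°
At arrival: θ₂ = atan2(sin Δλ cos φ₁, −cos φ₂ sin φ₁ + sin φ₂ cos φ₁ cos Δλ) = 57.22°
Δθ = θ₂ − θ₁ = -20.5°

-20.5°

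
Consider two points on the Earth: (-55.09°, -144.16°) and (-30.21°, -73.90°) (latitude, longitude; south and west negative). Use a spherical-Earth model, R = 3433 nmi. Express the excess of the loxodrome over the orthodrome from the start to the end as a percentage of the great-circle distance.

3.3%

Great circle: σ = 0.9525 rad → d_gc = Rσ = 3269.9 nmi
Rhumb: Δφ = +0.4342, Δλ = +1.2263, Δψ = +0.6034, q = Δφ/Δψ = 0.7196 → d_rh = R√(Δφ²+q²Δλ²) = 3376.3 nmi
Excess = (3376.3 − 3269.9) / 3269.9 = 106.4 / 3269.9 = 3.254% ≈ 3.3%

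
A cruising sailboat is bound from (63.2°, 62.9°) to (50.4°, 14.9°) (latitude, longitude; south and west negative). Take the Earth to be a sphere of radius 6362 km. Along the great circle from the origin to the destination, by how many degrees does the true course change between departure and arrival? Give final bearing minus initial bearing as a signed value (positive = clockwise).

-41.1°

At departure: θ₁ = atan2(sin Δλ cos φ₂, cos φ₁ sin φ₂ − sin φ₁ cos φ₂ cos Δλ) = 265.98°
At arrival: θ₂ = atan2(sin Δλ cos φ₁, −cos φ₂ sin φ₁ + sin φ₂ cos φ₁ cos Δλ) = 224.88°
Δθ = θ₂ − θ₁ = -41.1°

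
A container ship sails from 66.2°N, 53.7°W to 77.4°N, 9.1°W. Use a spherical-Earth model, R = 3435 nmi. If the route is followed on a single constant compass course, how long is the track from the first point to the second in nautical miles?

1051 nmi

Rhumb course C = atan2(Δλ, Δψ) with Δψ = ln[tan(π/4+φ₂/2)/tan(π/4+φ₁/2)] = +0.6465, Δλ = +0.7784 → C = 50.29°
d = R·|Δφ| / |cos C| = 3435·0.19548 / 0.63890 = 1051 nmi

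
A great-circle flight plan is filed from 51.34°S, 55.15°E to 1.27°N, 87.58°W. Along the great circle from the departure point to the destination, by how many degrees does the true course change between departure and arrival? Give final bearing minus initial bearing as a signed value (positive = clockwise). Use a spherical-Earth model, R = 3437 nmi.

At departure: θ₁ = atan2(sin Δλ cos φ₂, cos φ₁ sin φ₂ − sin φ₁ cos φ₂ cos Δλ) = 224.91°
At arrival: θ₂ = atan2(sin Δλ cos φ₁, −cos φ₂ sin φ₁ + sin φ₂ cos φ₁ cos Δλ) = 333.83°
Δθ = θ₂ − θ₁ = +108.9°

+108.9°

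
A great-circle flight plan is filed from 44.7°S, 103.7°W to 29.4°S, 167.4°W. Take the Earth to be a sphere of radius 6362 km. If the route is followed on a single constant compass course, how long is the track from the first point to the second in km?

Δψ = ln[tan(π/4+φ₂/2)/tan(π/4+φ₁/2)] = +0.3367;  Δφ = +0.2670 rad,  Δλ = -1.1118 rad
q = Δφ/Δψ = 0.7930
d = R·√(Δφ² + q²Δλ²) = 6362·0.92120 = 5861 km

5861 km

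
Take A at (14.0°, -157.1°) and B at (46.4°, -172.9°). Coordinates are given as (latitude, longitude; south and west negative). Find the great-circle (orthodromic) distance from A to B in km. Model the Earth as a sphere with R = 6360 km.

3886 km

cos σ = sin φ₁ sin φ₂ + cos φ₁ cos φ₂ cos Δλ
      = sin(14.00°)sin(46.40°) + cos(14.00°)cos(46.40°)cos(-15.80°) = 0.8190
σ = 35.011° → d = Rσ = 6360·0.61105 = 3886 km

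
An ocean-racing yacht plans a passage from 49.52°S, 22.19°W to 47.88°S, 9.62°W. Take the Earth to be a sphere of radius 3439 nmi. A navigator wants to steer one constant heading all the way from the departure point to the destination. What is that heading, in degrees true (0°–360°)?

Meridional parts: M(φ₁)=-0.9977, M(φ₂)=-0.9543 → ΔM = +0.0434;  Δλ = +0.2194 rad
tan C = Δλ / ΔM = +5.0581 → C = 78.82°

78.8°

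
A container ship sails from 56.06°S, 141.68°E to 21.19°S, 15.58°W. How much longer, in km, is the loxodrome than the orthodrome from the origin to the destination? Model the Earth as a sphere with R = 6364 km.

2559 km

Great circle: cos σ = sin φ₁ sin φ₂ + cos φ₁ cos φ₂ cos Δλ,  σ = 1.7520 rad → d_gc = 11149.85 km
Rhumb line: Δψ = +0.8084, q = Δφ/Δψ = 0.7529, d_rh = R√(Δφ²+q²Δλ²) = 13709.26 km
Excess = 13709.26 − 11149.85 = 2559.41 ≈ 2559 km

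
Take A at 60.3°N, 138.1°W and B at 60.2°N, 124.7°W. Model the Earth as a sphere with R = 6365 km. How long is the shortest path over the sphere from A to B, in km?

Haversine: a = sin²(Δφ/2)+cos φ₁ cos φ₂ sin²(Δλ/2) = 0.00335;  σ = 2·atan2(√a,√(1−a))
σ = 6.639° → d = Rσ = 6365·0.11587 = 737 km

737 km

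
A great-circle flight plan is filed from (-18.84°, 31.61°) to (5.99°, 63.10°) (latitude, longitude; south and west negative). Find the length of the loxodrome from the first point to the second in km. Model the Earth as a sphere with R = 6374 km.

Δψ = ln[tan(π/4+φ₂/2)/tan(π/4+φ₁/2)] = +0.4396;  Δφ = +0.4334 rad,  Δλ = +0.5496 rad
q = Δφ/Δψ = 0.9857
d = R·√(Δφ² + q²Δλ²) = 6374·0.69376 = 4422 km

4422 km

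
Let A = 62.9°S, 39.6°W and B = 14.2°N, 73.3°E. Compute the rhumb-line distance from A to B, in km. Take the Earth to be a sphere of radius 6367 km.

13236 km

Rhumb course C = atan2(Δλ, Δψ) with Δψ = ln[tan(π/4+φ₂/2)/tan(π/4+φ₁/2)] = +1.6734, Δλ = +1.9705 → C = 49.66°
d = R·|Δφ| / |cos C| = 6367·1.34565 / 0.64730 = 13236 km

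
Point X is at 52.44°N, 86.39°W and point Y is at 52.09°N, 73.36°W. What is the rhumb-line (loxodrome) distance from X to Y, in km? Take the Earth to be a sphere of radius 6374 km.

888 km

Δψ = ln[tan(π/4+φ₂/2)/tan(π/4+φ₁/2)] = -0.0100;  Δφ = -0.0061 rad,  Δλ = +0.2274 rad
q = Δφ/Δψ = 0.6120
d = R·√(Δφ² + q²Δλ²) = 6374·0.13931 = 888 km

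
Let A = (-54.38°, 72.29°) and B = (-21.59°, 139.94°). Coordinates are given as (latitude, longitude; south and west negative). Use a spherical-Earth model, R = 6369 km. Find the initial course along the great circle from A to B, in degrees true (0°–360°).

85.1°

θ = atan2( sin Δλ·cos φ₂ ,  cos φ₁ sin φ₂ − sin φ₁ cos φ₂ cos Δλ )
  = atan2(+0.8600, +0.0731) = 85.14°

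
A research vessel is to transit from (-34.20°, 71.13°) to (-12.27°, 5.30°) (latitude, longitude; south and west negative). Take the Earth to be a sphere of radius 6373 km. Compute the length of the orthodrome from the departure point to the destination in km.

7033 km

cos σ = sin φ₁ sin φ₂ + cos φ₁ cos φ₂ cos Δλ
      = sin(-34.20°)sin(-12.27°) + cos(-34.20°)cos(-12.27°)cos(-65.83°) = 0.4504
σ = 63.233° → d = Rσ = 6373·1.10363 = 7033 km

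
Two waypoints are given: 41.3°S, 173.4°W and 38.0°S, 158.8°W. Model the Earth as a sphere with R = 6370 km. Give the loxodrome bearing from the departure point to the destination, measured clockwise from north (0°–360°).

Δψ = ln[tan(π/4+φ₂/2)/tan(π/4+φ₁/2)] = +0.0748
Δλ = +0.2548 rad (taken the short way round)
course = atan2(Δλ, Δψ) = 73.63°

73.6°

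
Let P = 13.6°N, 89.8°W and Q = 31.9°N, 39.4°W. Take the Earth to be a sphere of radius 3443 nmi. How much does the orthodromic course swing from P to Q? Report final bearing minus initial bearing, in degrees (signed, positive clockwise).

+20.9°

At departure: θ₁ = atan2(sin Δλ cos φ₂, cos φ₁ sin φ₂ − sin φ₁ cos φ₂ cos Δλ) = 59.43°
At arrival: θ₂ = atan2(sin Δλ cos φ₁, −cos φ₂ sin φ₁ + sin φ₂ cos φ₁ cos Δλ) = 80.32°
Δθ = θ₂ − θ₁ = +20.9°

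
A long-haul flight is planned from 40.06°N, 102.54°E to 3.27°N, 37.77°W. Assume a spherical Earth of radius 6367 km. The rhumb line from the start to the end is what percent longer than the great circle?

7.4%

Great circle: σ = 2.1547 rad → d_gc = Rσ = 13719.0 km
Rhumb: Δφ = -0.6421, Δλ = -2.4489, Δψ = -0.7072, q = Δφ/Δψ = 0.9080 → d_rh = R√(Δφ²+q²Δλ²) = 14735.8 km
Excess = (14735.8 − 13719.0) / 13719.0 = 1016.8 / 13719.0 = 7.41% ≈ 7.4%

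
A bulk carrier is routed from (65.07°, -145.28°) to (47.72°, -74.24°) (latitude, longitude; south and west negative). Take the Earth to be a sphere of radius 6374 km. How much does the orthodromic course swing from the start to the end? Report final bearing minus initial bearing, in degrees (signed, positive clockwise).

At departure: θ₁ = atan2(sin Δλ cos φ₂, cos φ₁ sin φ₂ − sin φ₁ cos φ₂ cos Δλ) = 79.87°
At arrival: θ₂ = atan2(sin Δλ cos φ₁, −cos φ₂ sin φ₁ + sin φ₂ cos φ₁ cos Δλ) = 141.92°
Δθ = θ₂ − θ₁ = +62.0°

+62.0°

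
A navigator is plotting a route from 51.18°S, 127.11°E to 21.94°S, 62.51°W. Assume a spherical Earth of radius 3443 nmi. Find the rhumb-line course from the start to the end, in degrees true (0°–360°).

Meridional parts: M(φ₁)=-1.0431, M(φ₂)=-0.3926 → ΔM = +0.6505;  Δλ = +2.9737 rad
tan C = Δλ / ΔM = +4.5715 → C = 77.66°

77.7°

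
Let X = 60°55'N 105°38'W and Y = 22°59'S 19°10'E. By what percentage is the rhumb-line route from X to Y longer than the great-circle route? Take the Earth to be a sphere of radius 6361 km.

Great circle: σ = 2.2101 rad → d_gc = Rσ = 14058.3 km
Rhumb: Δφ = -1.4643, Δλ = +2.1782, Δψ = -1.7618, q = Δφ/Δψ = 0.8312 → d_rh = R√(Δφ²+q²Δλ²) = 14811.7 km
Excess = (14811.7 − 14058.3) / 14058.3 = 753.4 / 14058.3 = 5.36% ≈ 5.4%

5.4%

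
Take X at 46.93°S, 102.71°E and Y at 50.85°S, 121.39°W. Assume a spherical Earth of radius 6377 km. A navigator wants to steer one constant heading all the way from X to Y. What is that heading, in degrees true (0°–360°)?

92.5°

Δψ = ln[tan(π/4+φ₂/2)/tan(π/4+φ₁/2)] = -0.1041
Δλ = +2.3719 rad (taken the short way round)
course = atan2(Δλ, Δψ) = 92.51°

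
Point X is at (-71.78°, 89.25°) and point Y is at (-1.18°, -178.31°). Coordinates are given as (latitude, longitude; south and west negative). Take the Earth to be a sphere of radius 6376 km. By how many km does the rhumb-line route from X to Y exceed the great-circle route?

550 km

Great circle: cos σ = sin φ₁ sin φ₂ + cos φ₁ cos φ₂ cos Δλ,  σ = 1.5645 rad → d_gc = 9975.5 km
Rhumb line: Δψ = +1.8098, q = Δφ/Δψ = 0.6809, d_rh = R√(Δφ²+q²Δλ²) = 10525.2 km
Excess = 10525.2 − 9975.5 = 549.7 ≈ 550 km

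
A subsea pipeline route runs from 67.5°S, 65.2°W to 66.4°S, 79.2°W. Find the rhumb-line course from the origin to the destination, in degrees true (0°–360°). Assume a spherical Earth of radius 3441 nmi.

Meridional parts: M(φ₁)=-1.6149, M(φ₂)=-1.5658 → ΔM = +0.0490;  Δλ = -0.2443 rad
tan C = Δλ / ΔM = -4.9822 → C = 281.35°

281.3°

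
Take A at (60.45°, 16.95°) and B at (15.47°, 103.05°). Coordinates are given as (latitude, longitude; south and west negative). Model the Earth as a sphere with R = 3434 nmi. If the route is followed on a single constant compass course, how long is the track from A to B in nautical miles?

4679 nmi

Rhumb course C = atan2(Δλ, Δψ) with Δψ = ln[tan(π/4+φ₂/2)/tan(π/4+φ₁/2)] = -1.0594, Δλ = +1.5027 → C = 125.18°
d = R·|Δφ| / |cos C| = 3434·0.78505 / 0.57620 = 4679 nmi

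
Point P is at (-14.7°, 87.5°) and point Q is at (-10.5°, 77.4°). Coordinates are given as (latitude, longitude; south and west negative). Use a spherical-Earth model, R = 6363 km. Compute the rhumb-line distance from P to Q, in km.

1190 km

Δψ = ln[tan(π/4+φ₂/2)/tan(π/4+φ₁/2)] = +0.0751;  Δφ = +0.0733 rad,  Δλ = -0.1763 rad
q = Δφ/Δψ = 0.9757
d = R·√(Δφ² + q²Δλ²) = 6363·0.18696 = 1190 km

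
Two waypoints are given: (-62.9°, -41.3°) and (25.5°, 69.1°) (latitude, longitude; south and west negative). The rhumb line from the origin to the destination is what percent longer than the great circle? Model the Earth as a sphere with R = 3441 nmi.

Great circle: σ = 2.1254 rad → d_gc = Rσ = 7313.3 nmi
Rhumb: Δφ = +1.5429, Δλ = +1.9268, Δψ = +1.8835, q = Δφ/Δψ = 0.8192 → d_rh = R√(Δφ²+q²Δλ²) = 7595.0 nmi
Excess = (7595.0 − 7313.3) / 7313.3 = 281.7 / 7313.3 = 3.852% ≈ 3.9%

3.9%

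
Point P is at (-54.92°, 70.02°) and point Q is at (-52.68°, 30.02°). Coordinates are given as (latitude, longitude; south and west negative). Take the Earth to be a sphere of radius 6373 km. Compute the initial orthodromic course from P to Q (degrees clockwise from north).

N = sin Δλ·cos φ₂ = -0.3897;  D = cos φ₁ sin φ₂ − sin φ₁ cos φ₂ cos Δλ = -0.0770
initial course = atan2(N, D) = 258.82°

258.8°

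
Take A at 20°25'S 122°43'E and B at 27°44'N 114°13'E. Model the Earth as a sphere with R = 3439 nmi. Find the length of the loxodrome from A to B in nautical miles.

Rhumb course C = atan2(Δλ, Δψ) with Δψ = ln[tan(π/4+φ₂/2)/tan(π/4+φ₁/2)] = +0.8683, Δλ = -0.1484 → C = 350.30°
d = R·|Δφ| / |cos C| = 3439·0.84038 / 0.98571 = 2932 nmi

2932 nmi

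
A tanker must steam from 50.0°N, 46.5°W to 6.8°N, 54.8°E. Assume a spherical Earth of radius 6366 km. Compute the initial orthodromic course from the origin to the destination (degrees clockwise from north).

77.0°

N = sin Δλ·cos φ₂ = +0.9737;  D = cos φ₁ sin φ₂ − sin φ₁ cos φ₂ cos Δλ = +0.2252
initial course = atan2(N, D) = 76.98°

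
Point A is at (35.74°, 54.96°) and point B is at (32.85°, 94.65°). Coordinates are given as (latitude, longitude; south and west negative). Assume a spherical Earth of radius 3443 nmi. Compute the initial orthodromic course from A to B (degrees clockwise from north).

N = sin Δλ·cos φ₂ = +0.5365;  D = cos φ₁ sin φ₂ − sin φ₁ cos φ₂ cos Δλ = +0.0627
initial course = atan2(N, D) = 83.34°

83.3°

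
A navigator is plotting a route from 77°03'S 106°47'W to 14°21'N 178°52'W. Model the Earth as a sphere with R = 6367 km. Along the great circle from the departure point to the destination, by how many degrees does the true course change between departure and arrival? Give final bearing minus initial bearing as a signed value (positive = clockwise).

+56.9°

Initial bearing θ₁ = atan2(sin Δλ cos φ₂, cos φ₁ sin φ₂ − sin φ₁ cos φ₂ cos Δλ) = 290.57°
Final bearing θ₂ = (initial bearing from the destination back to the start) + 180° = 347.49°
Δθ = θ₂ − θ₁ = +56.9°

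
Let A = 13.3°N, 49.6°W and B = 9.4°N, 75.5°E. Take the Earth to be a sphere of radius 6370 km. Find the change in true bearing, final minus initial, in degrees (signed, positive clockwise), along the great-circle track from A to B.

+41.5°

At departure: θ₁ = atan2(sin Δλ cos φ₂, cos φ₁ sin φ₂ − sin φ₁ cos φ₂ cos Δλ) = 70.27°
At arrival: θ₂ = atan2(sin Δλ cos φ₁, −cos φ₂ sin φ₁ + sin φ₂ cos φ₁ cos Δλ) = 111.79°
Δθ = θ₂ − θ₁ = +41.5°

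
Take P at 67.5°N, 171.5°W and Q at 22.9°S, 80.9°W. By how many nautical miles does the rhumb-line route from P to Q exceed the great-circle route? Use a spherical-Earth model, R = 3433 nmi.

Great circle: cos σ = sin φ₁ sin φ₂ + cos φ₁ cos φ₂ cos Δλ,  σ = 1.9425 rad → d_gc = 6668.6 nmi
Rhumb line: Δψ = -2.0257, q = Δφ/Δψ = 0.7789, d_rh = R√(Δφ²+q²Δλ²) = 6871.4 nmi
Excess = 6871.4 − 6668.6 = 202.8 ≈ 203 nmi

203 nmi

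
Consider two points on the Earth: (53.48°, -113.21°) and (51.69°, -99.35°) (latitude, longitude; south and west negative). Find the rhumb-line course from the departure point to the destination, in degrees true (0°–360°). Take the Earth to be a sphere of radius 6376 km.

Δψ = ln[tan(π/4+φ₂/2)/tan(π/4+φ₁/2)] = -0.0514
Δλ = +0.2419 rad (taken the short way round)
course = atan2(Δλ, Δψ) = 102.00°

102.0°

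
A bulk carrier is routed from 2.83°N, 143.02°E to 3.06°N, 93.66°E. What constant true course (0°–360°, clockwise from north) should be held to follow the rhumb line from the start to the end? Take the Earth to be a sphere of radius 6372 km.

Meridional parts: M(φ₁)=+0.0494, M(φ₂)=+0.0534 → ΔM = +0.0040;  Δλ = -0.8615 rad
tan C = Δλ / ΔM = -214.3251 → C = 270.27°

270.3°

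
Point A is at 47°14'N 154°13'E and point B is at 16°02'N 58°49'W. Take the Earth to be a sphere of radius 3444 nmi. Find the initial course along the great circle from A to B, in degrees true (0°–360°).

33.9°

θ = atan2( sin Δλ·cos φ₂ ,  cos φ₁ sin φ₂ − sin φ₁ cos φ₂ cos Δλ )
  = atan2(+0.5239, +0.7791) = 33.92°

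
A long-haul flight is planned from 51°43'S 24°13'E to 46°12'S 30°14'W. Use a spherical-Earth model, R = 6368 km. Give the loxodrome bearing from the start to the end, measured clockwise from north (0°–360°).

278.8°

Δψ = ln[tan(π/4+φ₂/2)/tan(π/4+φ₁/2)] = +0.1468
Δλ = -0.9503 rad (taken the short way round)
course = atan2(Δλ, Δψ) = 278.78°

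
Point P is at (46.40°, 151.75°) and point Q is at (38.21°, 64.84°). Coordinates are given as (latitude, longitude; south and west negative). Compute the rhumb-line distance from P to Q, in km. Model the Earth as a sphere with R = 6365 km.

7182 km

Δψ = ln[tan(π/4+φ₂/2)/tan(π/4+φ₁/2)] = -0.1937;  Δφ = -0.1429 rad,  Δλ = -1.5169 rad
q = Δφ/Δψ = 0.7379
d = R·√(Δφ² + q²Δλ²) = 6365·1.12838 = 7182 km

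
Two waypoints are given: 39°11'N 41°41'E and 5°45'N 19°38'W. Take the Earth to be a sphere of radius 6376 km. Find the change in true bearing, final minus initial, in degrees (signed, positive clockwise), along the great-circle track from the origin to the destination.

At departure: θ₁ = atan2(sin Δλ cos φ₂, cos φ₁ sin φ₂ − sin φ₁ cos φ₂ cos Δλ) = 255.60°
At arrival: θ₂ = atan2(sin Δλ cos φ₁, −cos φ₂ sin φ₁ + sin φ₂ cos φ₁ cos Δλ) = 228.99°
Δθ = θ₂ − θ₁ = -26.6°

-26.6°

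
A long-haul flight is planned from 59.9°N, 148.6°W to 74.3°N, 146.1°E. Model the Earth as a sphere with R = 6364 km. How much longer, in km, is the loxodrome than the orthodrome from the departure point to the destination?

144 km

Great circle: cos σ = sin φ₁ sin φ₂ + cos φ₁ cos φ₂ cos Δλ,  σ = 0.4744 rad → d_gc = 3018.9 km
Rhumb line: Δψ = +0.6680, q = Δφ/Δψ = 0.3763, d_rh = R√(Δφ²+q²Δλ²) = 3163.2 km
Excess = 3163.2 − 3018.9 = 144.3 ≈ 144 km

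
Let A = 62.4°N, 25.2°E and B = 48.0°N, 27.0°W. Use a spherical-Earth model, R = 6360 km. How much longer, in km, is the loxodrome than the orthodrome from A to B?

87 km

Great circle: cos σ = sin φ₁ sin φ₂ + cos φ₁ cos φ₂ cos Δλ,  σ = 0.5575 rad → d_gc = 3545.7 km
Rhumb line: Δψ = -0.4465, q = Δφ/Δψ = 0.5629, d_rh = R√(Δφ²+q²Δλ²) = 3632.3 km
Excess = 3632.3 − 3545.7 = 86.6 ≈ 87 km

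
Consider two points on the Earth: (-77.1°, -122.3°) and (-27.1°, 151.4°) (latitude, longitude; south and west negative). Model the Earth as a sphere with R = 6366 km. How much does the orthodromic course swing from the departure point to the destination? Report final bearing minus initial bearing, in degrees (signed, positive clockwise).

+78.4°

At departure: θ₁ = atan2(sin Δλ cos φ₂, cos φ₁ sin φ₂ − sin φ₁ cos φ₂ cos Δλ) = 267.05°
At arrival: θ₂ = atan2(sin Δλ cos φ₁, −cos φ₂ sin φ₁ + sin φ₂ cos φ₁ cos Δλ) = 345.50°
Δθ = θ₂ − θ₁ = +78.4°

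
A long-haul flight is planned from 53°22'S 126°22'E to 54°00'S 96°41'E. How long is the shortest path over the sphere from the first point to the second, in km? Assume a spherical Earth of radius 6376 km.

Haversine: a = sin²(Δφ/2)+cos φ₁ cos φ₂ sin²(Δλ/2) = 0.02304;  σ = 2·atan2(√a,√(1−a))
σ = 17.462° → d = Rσ = 6376·0.30477 = 1943 km

1943 km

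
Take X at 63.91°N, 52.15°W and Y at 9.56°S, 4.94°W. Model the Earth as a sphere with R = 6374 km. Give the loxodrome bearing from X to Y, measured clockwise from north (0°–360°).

153.2°

Δψ = ln[tan(π/4+φ₂/2)/tan(π/4+φ₁/2)] = -1.6300
Δλ = +0.8240 rad (taken the short way round)
course = atan2(Δλ, Δψ) = 153.18°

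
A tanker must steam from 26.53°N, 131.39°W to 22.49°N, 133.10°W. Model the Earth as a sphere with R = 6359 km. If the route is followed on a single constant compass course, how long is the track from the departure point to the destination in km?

Rhumb course C = atan2(Δλ, Δψ) with Δψ = ln[tan(π/4+φ₂/2)/tan(π/4+φ₁/2)] = -0.0775, Δλ = -0.0298 → C = 201.06°
d = R·|Δφ| / |cos C| = 6359·0.07051 / 0.93322 = 480 km

480 km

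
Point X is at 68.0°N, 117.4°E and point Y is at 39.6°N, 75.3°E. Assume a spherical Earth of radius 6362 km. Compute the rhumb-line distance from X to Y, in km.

4100 km

Rhumb course C = atan2(Δλ, Δψ) with Δψ = ln[tan(π/4+φ₂/2)/tan(π/4+φ₁/2)] = -0.8841, Δλ = -0.7348 → C = 219.73°
d = R·|Δφ| / |cos C| = 6362·0.49567 / 0.76907 = 4100 km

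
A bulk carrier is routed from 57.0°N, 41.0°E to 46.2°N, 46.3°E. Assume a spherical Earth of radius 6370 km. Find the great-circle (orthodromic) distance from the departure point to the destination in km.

1254 km

cos σ = sin φ₁ sin φ₂ + cos φ₁ cos φ₂ cos Δλ
      = sin(57.00°)sin(46.20°) + cos(57.00°)cos(46.20°)cos(5.30°) = 0.9807
σ = 11.282° → d = Rσ = 6370·0.19691 = 1254 km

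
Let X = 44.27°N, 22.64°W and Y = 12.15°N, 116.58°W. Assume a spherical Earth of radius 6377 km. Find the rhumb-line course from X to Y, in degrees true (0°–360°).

248.4°

Meridional parts: M(φ₁)=+0.8635, M(φ₂)=+0.2137 → ΔM = -0.6498;  Δλ = -1.6396 rad
tan C = Δλ / ΔM = +2.5232 → C = 248.38°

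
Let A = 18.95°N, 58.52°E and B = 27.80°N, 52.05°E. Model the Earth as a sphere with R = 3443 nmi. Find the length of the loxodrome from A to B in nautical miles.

640 nmi

Rhumb course C = atan2(Δλ, Δψ) with Δψ = ln[tan(π/4+φ₂/2)/tan(π/4+φ₁/2)] = +0.1685, Δλ = -0.1129 → C = 326.17°
d = R·|Δφ| / |cos C| = 3443·0.15446 / 0.83071 = 640 nmi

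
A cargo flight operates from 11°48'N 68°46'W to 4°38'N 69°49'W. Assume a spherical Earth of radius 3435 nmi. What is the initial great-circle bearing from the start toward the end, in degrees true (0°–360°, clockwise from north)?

θ = atan2( sin Δλ·cos φ₂ ,  cos φ₁ sin φ₂ − sin φ₁ cos φ₂ cos Δλ )
  = atan2(-0.0183, -0.1247) = 188.33°

188.3°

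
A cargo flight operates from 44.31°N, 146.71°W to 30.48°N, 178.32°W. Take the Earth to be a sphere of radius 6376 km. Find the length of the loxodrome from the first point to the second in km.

Δψ = ln[tan(π/4+φ₂/2)/tan(π/4+φ₁/2)] = -0.3054;  Δφ = -0.2414 rad,  Δλ = -0.5517 rad
q = Δφ/Δψ = 0.7903
d = R·√(Δφ² + q²Δλ²) = 6376·0.49835 = 3177 km

3177 km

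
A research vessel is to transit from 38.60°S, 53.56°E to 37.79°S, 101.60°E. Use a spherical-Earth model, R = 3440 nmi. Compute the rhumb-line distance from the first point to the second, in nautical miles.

Δψ = ln[tan(π/4+φ₂/2)/tan(π/4+φ₁/2)] = +0.0180;  Δφ = +0.0141 rad,  Δλ = +0.8385 rad
q = Δφ/Δψ = 0.7859
d = R·√(Δφ² + q²Δλ²) = 3440·0.65909 = 2267 nmi

2267 nmi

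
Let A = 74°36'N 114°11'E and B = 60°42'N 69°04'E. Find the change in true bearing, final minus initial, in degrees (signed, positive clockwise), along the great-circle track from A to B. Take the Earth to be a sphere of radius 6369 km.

At departure: θ₁ = atan2(sin Δλ cos φ₂, cos φ₁ sin φ₂ − sin φ₁ cos φ₂ cos Δλ) = 253.71°
At arrival: θ₂ = atan2(sin Δλ cos φ₁, −cos φ₂ sin φ₁ + sin φ₂ cos φ₁ cos Δλ) = 211.39°
Δθ = θ₂ − θ₁ = -42.3°

-42.3°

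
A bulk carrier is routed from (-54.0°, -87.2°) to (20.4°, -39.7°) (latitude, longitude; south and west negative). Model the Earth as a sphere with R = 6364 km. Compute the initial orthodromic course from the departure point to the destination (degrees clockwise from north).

N = sin Δλ·cos φ₂ = +0.6910;  D = cos φ₁ sin φ₂ − sin φ₁ cos φ₂ cos Δλ = +0.7172
initial course = atan2(N, D) = 43.94°

43.9°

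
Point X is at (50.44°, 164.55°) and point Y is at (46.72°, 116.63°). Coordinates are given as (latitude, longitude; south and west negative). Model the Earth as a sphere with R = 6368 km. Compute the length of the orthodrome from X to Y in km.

3486 km

Haversine: a = sin²(Δφ/2)+cos φ₁ cos φ₂ sin²(Δλ/2) = 0.07306;  σ = 2·atan2(√a,√(1−a))
σ = 31.364° → d = Rσ = 6368·0.54740 = 3486 km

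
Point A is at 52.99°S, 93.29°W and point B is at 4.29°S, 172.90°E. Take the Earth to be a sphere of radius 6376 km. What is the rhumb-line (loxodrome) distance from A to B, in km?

10252 km

Rhumb course C = atan2(Δλ, Δψ) with Δψ = ln[tan(π/4+φ₂/2)/tan(π/4+φ₁/2)] = +1.0196, Δλ = -1.6373 → C = 301.91°
d = R·|Δφ| / |cos C| = 6376·0.84998 / 0.52862 = 10252 km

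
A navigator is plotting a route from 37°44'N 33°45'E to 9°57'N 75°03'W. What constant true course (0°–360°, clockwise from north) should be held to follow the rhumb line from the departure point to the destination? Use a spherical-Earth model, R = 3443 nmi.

Δψ = ln[tan(π/4+φ₂/2)/tan(π/4+φ₁/2)] = -0.5376
Δλ = -1.8989 rad (taken the short way round)
course = atan2(Δλ, Δψ) = 254.19°

254.2°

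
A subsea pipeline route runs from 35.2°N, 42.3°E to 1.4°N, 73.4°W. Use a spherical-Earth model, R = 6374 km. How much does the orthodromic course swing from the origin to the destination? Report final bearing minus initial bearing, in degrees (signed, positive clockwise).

Initial bearing θ₁ = atan2(sin Δλ cos φ₂, cos φ₁ sin φ₂ − sin φ₁ cos φ₂ cos Δλ) = 286.68°
Final bearing θ₂ = (initial bearing from the destination back to the start) + 180° = 231.54°
Δθ = θ₂ − θ₁ = -55.1°

-55.1°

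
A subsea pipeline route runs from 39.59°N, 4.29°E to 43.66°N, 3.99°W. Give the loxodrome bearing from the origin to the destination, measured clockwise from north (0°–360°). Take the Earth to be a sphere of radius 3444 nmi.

303.3°

Δψ = ln[tan(π/4+φ₂/2)/tan(π/4+φ₁/2)] = +0.0951
Δλ = -0.1445 rad (taken the short way round)
course = atan2(Δλ, Δψ) = 303.34°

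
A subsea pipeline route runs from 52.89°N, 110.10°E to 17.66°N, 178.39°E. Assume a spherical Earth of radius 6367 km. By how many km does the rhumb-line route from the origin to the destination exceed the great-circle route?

163 km

Great circle: cos σ = sin φ₁ sin φ₂ + cos φ₁ cos φ₂ cos Δλ,  σ = 1.0989 rad → d_gc = 6996.6 km
Rhumb line: Δψ = -0.7784, q = Δφ/Δψ = 0.7899, d_rh = R√(Δφ²+q²Δλ²) = 7159.6 km
Excess = 7159.6 − 6996.6 = 163.0 ≈ 163 km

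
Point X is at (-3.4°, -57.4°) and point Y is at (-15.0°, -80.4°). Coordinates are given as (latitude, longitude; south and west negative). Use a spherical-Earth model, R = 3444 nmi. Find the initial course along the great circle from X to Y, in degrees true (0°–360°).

241.4°

N = sin Δλ·cos φ₂ = -0.3774;  D = cos φ₁ sin φ₂ − sin φ₁ cos φ₂ cos Δλ = -0.2056
initial course = atan2(N, D) = 241.42°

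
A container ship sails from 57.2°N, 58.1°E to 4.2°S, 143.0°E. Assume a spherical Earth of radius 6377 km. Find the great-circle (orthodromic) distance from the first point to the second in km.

10103 km

cos σ = sin φ₁ sin φ₂ + cos φ₁ cos φ₂ cos Δλ
      = sin(57.20°)sin(-4.20°) + cos(57.20°)cos(-4.20°)cos(84.90°) = -0.0135
σ = 90.776° → d = Rσ = 6377·1.58433 = 10103 km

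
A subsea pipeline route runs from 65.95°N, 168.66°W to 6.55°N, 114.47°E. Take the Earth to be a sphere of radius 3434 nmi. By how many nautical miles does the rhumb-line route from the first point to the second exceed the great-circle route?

163 nmi

Great circle: cos σ = sin φ₁ sin φ₂ + cos φ₁ cos φ₂ cos Δλ,  σ = 1.3734 rad → d_gc = 4716.2 nmi
Rhumb line: Δψ = -1.4318, q = Δφ/Δψ = 0.7241, d_rh = R√(Δφ²+q²Δλ²) = 4878.8 nmi
Excess = 4878.8 − 4716.2 = 162.6 ≈ 163 nmi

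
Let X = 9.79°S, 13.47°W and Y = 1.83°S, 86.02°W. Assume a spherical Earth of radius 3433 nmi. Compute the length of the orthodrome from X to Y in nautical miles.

Haversine: a = sin²(Δφ/2)+cos φ₁ cos φ₂ sin²(Δλ/2) = 0.34961;  σ = 2·atan2(√a,√(1−a))
σ = 72.495° → d = Rσ = 3433·1.26528 = 4344 nmi

4344 nmi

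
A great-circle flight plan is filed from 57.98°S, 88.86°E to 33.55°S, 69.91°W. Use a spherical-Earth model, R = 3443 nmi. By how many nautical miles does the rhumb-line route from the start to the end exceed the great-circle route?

1446 nmi

Great circle: cos σ = sin φ₁ sin φ₂ + cos φ₁ cos φ₂ cos Δλ,  σ = 1.5141 rad → d_gc = 5213.0 nmi
Rhumb line: Δψ = +0.6263, q = Δφ/Δψ = 0.6808, d_rh = R√(Δφ²+q²Δλ²) = 6659.2 nmi
Excess = 6659.2 − 5213.0 = 1446.2 ≈ 1446 nmi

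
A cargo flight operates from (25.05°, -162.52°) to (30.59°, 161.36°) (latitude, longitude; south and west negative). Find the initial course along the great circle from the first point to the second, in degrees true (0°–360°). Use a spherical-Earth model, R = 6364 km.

288.2°

θ = atan2( sin Δλ·cos φ₂ ,  cos φ₁ sin φ₂ − sin φ₁ cos φ₂ cos Δλ )
  = atan2(-0.5074, +0.1666) = 288.18°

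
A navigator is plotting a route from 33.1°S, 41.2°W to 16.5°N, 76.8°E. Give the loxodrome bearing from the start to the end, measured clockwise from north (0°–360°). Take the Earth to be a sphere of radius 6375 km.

Meridional parts: M(φ₁)=-0.6128, M(φ₂)=+0.2920 → ΔM = +0.9049;  Δλ = +2.0595 rad
tan C = Δλ / ΔM = +2.2760 → C = 66.28°

66.3°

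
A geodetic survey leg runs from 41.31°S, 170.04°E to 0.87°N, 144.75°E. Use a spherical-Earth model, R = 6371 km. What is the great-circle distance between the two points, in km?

5338 km

cos σ = sin φ₁ sin φ₂ + cos φ₁ cos φ₂ cos Δλ
      = sin(-41.31°)sin(0.87°) + cos(-41.31°)cos(0.87°)cos(-25.29°) = 0.6691
σ = 48.006° → d = Rσ = 6371·0.83786 = 5338 km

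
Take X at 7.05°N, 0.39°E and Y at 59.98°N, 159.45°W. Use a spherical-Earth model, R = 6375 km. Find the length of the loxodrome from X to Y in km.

14979 km

Rhumb course C = atan2(Δλ, Δψ) with Δψ = ln[tan(π/4+φ₂/2)/tan(π/4+φ₁/2)] = +1.1929, Δλ = -2.7897 → C = 293.15°
d = R·|Δφ| / |cos C| = 6375·0.92380 / 0.39317 = 14979 km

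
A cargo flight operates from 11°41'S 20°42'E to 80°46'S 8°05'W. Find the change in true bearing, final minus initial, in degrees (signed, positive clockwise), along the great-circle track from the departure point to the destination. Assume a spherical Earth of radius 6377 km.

+25.4°

At departure: θ₁ = atan2(sin Δλ cos φ₂, cos φ₁ sin φ₂ − sin φ₁ cos φ₂ cos Δλ) = 184.71°
At arrival: θ₂ = atan2(sin Δλ cos φ₁, −cos φ₂ sin φ₁ + sin φ₂ cos φ₁ cos Δλ) = 210.06°
Δθ = θ₂ − θ₁ = +25.4°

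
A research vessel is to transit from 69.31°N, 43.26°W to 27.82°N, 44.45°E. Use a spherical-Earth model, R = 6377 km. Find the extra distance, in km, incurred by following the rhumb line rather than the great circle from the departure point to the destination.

458 km

Great circle: cos σ = sin φ₁ sin φ₂ + cos φ₁ cos φ₂ cos Δλ,  σ = 1.1051 rad → d_gc = 7047.0 km
Rhumb line: Δψ = -1.1949, q = Δφ/Δψ = 0.6060, d_rh = R√(Δφ²+q²Δλ²) = 7504.8 km
Excess = 7504.8 − 7047.0 = 457.8 ≈ 458 km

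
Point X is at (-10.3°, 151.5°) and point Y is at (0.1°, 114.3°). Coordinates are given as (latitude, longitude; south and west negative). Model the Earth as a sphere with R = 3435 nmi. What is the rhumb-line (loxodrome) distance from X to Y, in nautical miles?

2304 nmi

Rhumb course C = atan2(Δλ, Δψ) with Δψ = ln[tan(π/4+φ₂/2)/tan(π/4+φ₁/2)] = +0.1825, Δλ = -0.6493 → C = 285.70°
d = R·|Δφ| / |cos C| = 3435·0.18151 / 0.27059 = 2304 nmi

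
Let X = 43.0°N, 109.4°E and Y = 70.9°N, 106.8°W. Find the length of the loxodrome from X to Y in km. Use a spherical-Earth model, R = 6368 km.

Δψ = ln[tan(π/4+φ₂/2)/tan(π/4+φ₁/2)] = +0.9495;  Δφ = +0.4869 rad,  Δλ = +2.5098 rad
q = Δφ/Δψ = 0.5128
d = R·√(Δφ² + q²Δλ²) = 6368·1.37613 = 8763 km

8763 km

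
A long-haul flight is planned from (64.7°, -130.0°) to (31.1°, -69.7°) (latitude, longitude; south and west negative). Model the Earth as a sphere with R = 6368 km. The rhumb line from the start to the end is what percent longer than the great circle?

2.8%

Great circle: σ = 0.8655 rad → d_gc = Rσ = 5511.2 km
Rhumb: Δφ = -0.5864, Δλ = +1.0524, Δψ = -0.9225, q = Δφ/Δψ = 0.6357 → d_rh = R√(Δφ²+q²Δλ²) = 5665.3 km
Excess = (5665.3 − 5511.2) / 5511.2 = 154.1 / 5511.2 = 2.80% ≈ 2.8%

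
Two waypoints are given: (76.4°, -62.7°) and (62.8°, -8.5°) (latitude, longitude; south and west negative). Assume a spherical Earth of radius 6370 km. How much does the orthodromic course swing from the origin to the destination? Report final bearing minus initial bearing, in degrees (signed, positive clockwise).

+51.6°

Initial bearing θ₁ = atan2(sin Δλ cos φ₂, cos φ₁ sin φ₂ − sin φ₁ cos φ₂ cos Δλ) = 97.79°
Final bearing θ₂ = (initial bearing from the destination back to the start) + 180° = 149.36°
Δθ = θ₂ − θ₁ = +51.6°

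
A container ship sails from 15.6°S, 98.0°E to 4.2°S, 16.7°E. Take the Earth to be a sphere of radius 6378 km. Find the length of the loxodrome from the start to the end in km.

Δψ = ln[tan(π/4+φ₂/2)/tan(π/4+φ₁/2)] = +0.2023;  Δφ = +0.1990 rad,  Δλ = -1.4190 rad
q = Δφ/Δψ = 0.9834
d = R·√(Δφ² + q²Δλ²) = 6378·1.40949 = 8990 km

8990 km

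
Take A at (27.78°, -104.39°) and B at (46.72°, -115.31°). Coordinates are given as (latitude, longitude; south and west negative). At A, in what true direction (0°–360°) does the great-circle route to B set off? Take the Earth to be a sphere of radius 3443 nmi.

338.5°

N = sin Δλ·cos φ₂ = -0.1299;  D = cos φ₁ sin φ₂ − sin φ₁ cos φ₂ cos Δλ = +0.3304
initial course = atan2(N, D) = 338.54°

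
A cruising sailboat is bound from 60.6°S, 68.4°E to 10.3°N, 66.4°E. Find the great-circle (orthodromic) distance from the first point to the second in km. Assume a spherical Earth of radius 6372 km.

cos σ = sin φ₁ sin φ₂ + cos φ₁ cos φ₂ cos Δλ
      = sin(-60.60°)sin(10.30°) + cos(-60.60°)cos(10.30°)cos(-2.00°) = 0.3269
σ = 70.918° → d = Rσ = 6372·1.23775 = 7887 km

7887 km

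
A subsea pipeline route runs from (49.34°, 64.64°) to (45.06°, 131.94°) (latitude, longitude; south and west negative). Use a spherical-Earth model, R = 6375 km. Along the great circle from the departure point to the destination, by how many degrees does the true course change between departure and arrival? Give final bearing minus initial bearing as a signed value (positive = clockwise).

+52.1°

At departure: θ₁ = atan2(sin Δλ cos φ₂, cos φ₁ sin φ₂ − sin φ₁ cos φ₂ cos Δλ) = 68.67°
At arrival: θ₂ = atan2(sin Δλ cos φ₁, −cos φ₂ sin φ₁ + sin φ₂ cos φ₁ cos Δλ) = 120.77°
Δθ = θ₂ − θ₁ = +52.1°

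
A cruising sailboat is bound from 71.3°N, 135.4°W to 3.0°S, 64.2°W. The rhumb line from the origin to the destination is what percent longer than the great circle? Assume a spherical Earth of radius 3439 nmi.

Great circle: σ = 1.5172 rad → d_gc = Rσ = 5217.5 nmi
Rhumb: Δφ = -1.2968, Δλ = +1.2427, Δψ = -1.8563, q = Δφ/Δψ = 0.6986 → d_rh = R√(Δφ²+q²Δλ²) = 5366.7 nmi
Excess = (5366.7 − 5217.5) / 5217.5 = 149.2 / 5217.5 = 2.86% ≈ 2.9%

2.9%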